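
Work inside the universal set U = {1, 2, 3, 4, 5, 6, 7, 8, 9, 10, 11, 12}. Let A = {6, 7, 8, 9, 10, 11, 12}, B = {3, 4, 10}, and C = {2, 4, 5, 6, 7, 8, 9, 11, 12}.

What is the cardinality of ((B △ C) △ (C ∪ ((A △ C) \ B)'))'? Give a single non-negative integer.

B △ C = {2, 3, 5, 6, 7, 8, 9, 10, 11, 12}
A △ C = {2, 4, 5, 10}
(A △ C) \ B = {2, 5}
((A △ C) \ B)' = {1, 3, 4, 6, 7, 8, 9, 10, 11, 12}
C ∪ ((A △ C) \ B)' = {1, 2, 3, 4, 5, 6, 7, 8, 9, 10, 11, 12}
(B △ C) △ (C ∪ ((A △ C) \ B)') = {1, 4}
((B △ C) △ (C ∪ ((A △ C) \ B)'))' = {2, 3, 5, 6, 7, 8, 9, 10, 11, 12}
|((B △ C) △ (C ∪ ((A △ C) \ B)'))'| = 10

10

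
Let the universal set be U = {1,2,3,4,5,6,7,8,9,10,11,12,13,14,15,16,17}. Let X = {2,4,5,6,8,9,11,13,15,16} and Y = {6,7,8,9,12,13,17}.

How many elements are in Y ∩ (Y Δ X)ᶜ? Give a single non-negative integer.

Y Δ X = {2,4,5,7,11,12,15,16,17}
(Y Δ X)ᶜ = {1,3,6,8,9,10,13,14}
Y ∩ (Y Δ X)ᶜ = {6,8,9,13}
|Y ∩ (Y Δ X)ᶜ| = 4

4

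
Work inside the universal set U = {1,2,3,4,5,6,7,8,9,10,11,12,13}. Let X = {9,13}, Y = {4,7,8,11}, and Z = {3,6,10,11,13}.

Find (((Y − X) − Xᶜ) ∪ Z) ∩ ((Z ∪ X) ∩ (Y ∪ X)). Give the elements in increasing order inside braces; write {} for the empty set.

{11,13}

Y − X = {4,7,8,11}
Xᶜ = {1,2,3,4,5,6,7,8,10,11,12}
(Y − X) − Xᶜ = {}
((Y − X) − Xᶜ) ∪ Z = {3,6,10,11,13}
Z ∪ X = {3,6,9,10,11,13}
Y ∪ X = {4,7,8,9,11,13}
(Z ∪ X) ∩ (Y ∪ X) = {9,11,13}
(((Y − X) − Xᶜ) ∪ Z) ∩ ((Z ∪ X) ∩ (Y ∪ X)) = {11,13}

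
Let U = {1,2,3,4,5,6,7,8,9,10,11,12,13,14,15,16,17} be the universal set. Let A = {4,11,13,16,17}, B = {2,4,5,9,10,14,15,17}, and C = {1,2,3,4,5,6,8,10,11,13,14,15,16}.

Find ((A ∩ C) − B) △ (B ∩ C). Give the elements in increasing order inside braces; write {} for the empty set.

A ∩ C = {4,11,13,16}
(A ∩ C) − B = {11,13,16}
B ∩ C = {2,4,5,10,14,15}
((A ∩ C) − B) △ (B ∩ C) = {2,4,5,10,11,13,14,15,16}

{2,4,5,10,11,13,14,15,16}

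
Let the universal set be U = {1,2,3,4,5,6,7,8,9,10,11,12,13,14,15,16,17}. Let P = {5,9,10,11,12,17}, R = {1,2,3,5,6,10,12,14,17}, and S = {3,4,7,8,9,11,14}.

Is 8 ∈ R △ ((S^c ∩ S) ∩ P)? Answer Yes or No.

No

8 ∈ S, so 8 ∉ S^c
8 ∉ S^c and 8 ∈ S, so 8 ∉ S^c ∩ S
8 ∉ (S^c ∩ S) and 8 ∉ P, so 8 ∉ (S^c ∩ S) ∩ P
8 ∉ R and 8 ∉ ((S^c ∩ S) ∩ P), so 8 ∉ R △ ((S^c ∩ S) ∩ P)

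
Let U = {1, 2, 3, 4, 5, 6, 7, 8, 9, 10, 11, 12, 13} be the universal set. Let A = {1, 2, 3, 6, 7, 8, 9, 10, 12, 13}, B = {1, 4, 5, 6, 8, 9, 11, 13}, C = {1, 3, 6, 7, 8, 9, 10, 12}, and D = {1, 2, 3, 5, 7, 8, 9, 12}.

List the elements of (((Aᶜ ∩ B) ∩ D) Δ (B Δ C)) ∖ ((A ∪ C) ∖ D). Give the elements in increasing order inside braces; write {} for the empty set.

Aᶜ = {4, 5, 11}
Aᶜ ∩ B = {4, 5, 11}
(Aᶜ ∩ B) ∩ D = {5}
B Δ C = {3, 4, 5, 7, 10, 11, 12, 13}
((Aᶜ ∩ B) ∩ D) Δ (B Δ C) = {3, 4, 7, 10, 11, 12, 13}
A ∪ C = {1, 2, 3, 6, 7, 8, 9, 10, 12, 13}
(A ∪ C) ∖ D = {6, 10, 13}
(((Aᶜ ∩ B) ∩ D) Δ (B Δ C)) ∖ ((A ∪ C) ∖ D) = {3, 4, 7, 11, 12}

{3, 4, 7, 11, 12}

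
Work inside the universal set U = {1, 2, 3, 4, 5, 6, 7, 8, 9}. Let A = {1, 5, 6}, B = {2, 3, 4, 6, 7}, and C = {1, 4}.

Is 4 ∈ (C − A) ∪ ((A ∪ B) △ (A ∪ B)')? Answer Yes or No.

4 ∈ C and 4 ∉ A, so 4 ∈ C − A
4 ∉ A and 4 ∈ B, so 4 ∈ A ∪ B
4 ∉ A and 4 ∈ B, so 4 ∈ A ∪ B
4 ∉ (A ∪ B)' since 4 ∈ (A ∪ B)
4 ∈ (A ∪ B) and 4 ∉ (A ∪ B)', so 4 ∈ (A ∪ B) △ (A ∪ B)'
4 ∈ (C − A) and 4 ∈ ((A ∪ B) △ (A ∪ B)'), so 4 ∈ (C − A) ∪ ((A ∪ B) △ (A ∪ B)')

Yes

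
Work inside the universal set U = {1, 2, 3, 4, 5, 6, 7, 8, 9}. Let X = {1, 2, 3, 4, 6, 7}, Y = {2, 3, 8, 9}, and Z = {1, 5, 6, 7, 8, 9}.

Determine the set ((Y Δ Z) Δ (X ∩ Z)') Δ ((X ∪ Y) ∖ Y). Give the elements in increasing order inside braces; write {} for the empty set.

{8, 9}

Y Δ Z = {1, 2, 3, 5, 6, 7}
X ∩ Z = {1, 6, 7}
(X ∩ Z)' = {2, 3, 4, 5, 8, 9}
(Y Δ Z) Δ (X ∩ Z)' = {1, 4, 6, 7, 8, 9}
X ∪ Y = {1, 2, 3, 4, 6, 7, 8, 9}
(X ∪ Y) ∖ Y = {1, 4, 6, 7}
((Y Δ Z) Δ (X ∩ Z)') Δ ((X ∪ Y) ∖ Y) = {8, 9}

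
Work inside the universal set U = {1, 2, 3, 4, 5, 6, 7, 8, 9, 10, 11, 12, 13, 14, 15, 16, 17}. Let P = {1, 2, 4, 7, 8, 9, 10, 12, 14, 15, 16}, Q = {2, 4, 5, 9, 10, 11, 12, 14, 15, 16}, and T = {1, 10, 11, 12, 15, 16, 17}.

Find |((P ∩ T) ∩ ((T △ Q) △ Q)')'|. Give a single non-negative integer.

P ∩ T = {1, 10, 12, 15, 16}
T △ Q = {1, 2, 4, 5, 9, 14, 17}
(T △ Q) △ Q = {1, 10, 11, 12, 15, 16, 17}
((T △ Q) △ Q)' = {2, 3, 4, 5, 6, 7, 8, 9, 13, 14}
(P ∩ T) ∩ ((T △ Q) △ Q)' = {}
((P ∩ T) ∩ ((T △ Q) △ Q)')' = {1, 2, 3, 4, 5, 6, 7, 8, 9, 10, 11, 12, 13, 14, 15, 16, 17}
|((P ∩ T) ∩ ((T △ Q) △ Q)')'| = 17

17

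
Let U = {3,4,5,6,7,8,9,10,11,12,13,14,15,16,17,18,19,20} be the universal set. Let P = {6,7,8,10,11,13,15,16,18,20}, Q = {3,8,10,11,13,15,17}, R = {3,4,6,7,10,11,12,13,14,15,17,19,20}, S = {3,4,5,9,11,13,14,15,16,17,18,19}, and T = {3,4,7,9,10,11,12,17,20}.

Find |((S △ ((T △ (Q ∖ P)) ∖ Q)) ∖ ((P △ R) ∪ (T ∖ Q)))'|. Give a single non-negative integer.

14

Q ∖ P = {3,17}
T △ (Q ∖ P) = {4,7,9,10,11,12,20}
(T △ (Q ∖ P)) ∖ Q = {4,7,9,12,20}
S △ ((T △ (Q ∖ P)) ∖ Q) = {3,5,7,11,12,13,14,15,16,17,18,19,20}
P △ R = {3,4,8,12,14,16,17,18,19}
T ∖ Q = {4,7,9,12,20}
(P △ R) ∪ (T ∖ Q) = {3,4,7,8,9,12,14,16,17,18,19,20}
(S △ ((T △ (Q ∖ P)) ∖ Q)) ∖ ((P △ R) ∪ (T ∖ Q)) = {5,11,13,15}
((S △ ((T △ (Q ∖ P)) ∖ Q)) ∖ ((P △ R) ∪ (T ∖ Q)))' = {3,4,6,7,8,9,10,12,14,16,17,18,19,20}
|((S △ ((T △ (Q ∖ P)) ∖ Q)) ∖ ((P △ R) ∪ (T ∖ Q)))'| = 14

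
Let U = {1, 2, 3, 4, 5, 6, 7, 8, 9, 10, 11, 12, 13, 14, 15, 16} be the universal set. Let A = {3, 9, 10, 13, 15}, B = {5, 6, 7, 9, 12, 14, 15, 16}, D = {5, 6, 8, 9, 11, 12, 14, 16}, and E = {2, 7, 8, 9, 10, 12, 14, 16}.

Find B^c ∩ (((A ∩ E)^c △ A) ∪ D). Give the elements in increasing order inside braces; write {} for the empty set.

{1, 2, 4, 8, 10, 11}

B^c = {1, 2, 3, 4, 8, 10, 11, 13}
A ∩ E = {9, 10}
(A ∩ E)^c = {1, 2, 3, 4, 5, 6, 7, 8, 11, 12, 13, 14, 15, 16}
(A ∩ E)^c △ A = {1, 2, 4, 5, 6, 7, 8, 9, 10, 11, 12, 14, 16}
((A ∩ E)^c △ A) ∪ D = {1, 2, 4, 5, 6, 7, 8, 9, 10, 11, 12, 14, 16}
B^c ∩ (((A ∩ E)^c △ A) ∪ D) = {1, 2, 4, 8, 10, 11}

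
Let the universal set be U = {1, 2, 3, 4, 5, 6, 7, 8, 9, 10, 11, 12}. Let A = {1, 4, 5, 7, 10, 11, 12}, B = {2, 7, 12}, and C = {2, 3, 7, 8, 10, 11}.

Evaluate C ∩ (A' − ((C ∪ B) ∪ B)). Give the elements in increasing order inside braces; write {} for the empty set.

{}

A' = {2, 3, 6, 8, 9}
C ∪ B = {2, 3, 7, 8, 10, 11, 12}
(C ∪ B) ∪ B = {2, 3, 7, 8, 10, 11, 12}
A' − ((C ∪ B) ∪ B) = {6, 9}
C ∩ (A' − ((C ∪ B) ∪ B)) = {}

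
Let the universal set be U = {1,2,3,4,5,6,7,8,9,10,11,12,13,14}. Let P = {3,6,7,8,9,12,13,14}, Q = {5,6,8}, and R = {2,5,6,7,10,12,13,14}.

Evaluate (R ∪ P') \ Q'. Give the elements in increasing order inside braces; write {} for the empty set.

P' = {1,2,4,5,10,11}
R ∪ P' = {1,2,4,5,6,7,10,11,12,13,14}
Q' = {1,2,3,4,7,9,10,11,12,13,14}
(R ∪ P') \ Q' = {5,6}

{5,6}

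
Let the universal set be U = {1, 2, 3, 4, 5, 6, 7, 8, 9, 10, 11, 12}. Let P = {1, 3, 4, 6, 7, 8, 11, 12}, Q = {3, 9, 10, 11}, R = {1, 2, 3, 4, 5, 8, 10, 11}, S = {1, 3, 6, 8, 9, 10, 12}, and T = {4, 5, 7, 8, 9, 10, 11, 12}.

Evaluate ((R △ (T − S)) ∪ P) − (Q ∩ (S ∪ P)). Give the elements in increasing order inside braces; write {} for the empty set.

T − S = {4, 5, 7, 11}
R △ (T − S) = {1, 2, 3, 7, 8, 10}
(R △ (T − S)) ∪ P = {1, 2, 3, 4, 6, 7, 8, 10, 11, 12}
S ∪ P = {1, 3, 4, 6, 7, 8, 9, 10, 11, 12}
Q ∩ (S ∪ P) = {3, 9, 10, 11}
((R △ (T − S)) ∪ P) − (Q ∩ (S ∪ P)) = {1, 2, 4, 6, 7, 8, 12}

{1, 2, 4, 6, 7, 8, 12}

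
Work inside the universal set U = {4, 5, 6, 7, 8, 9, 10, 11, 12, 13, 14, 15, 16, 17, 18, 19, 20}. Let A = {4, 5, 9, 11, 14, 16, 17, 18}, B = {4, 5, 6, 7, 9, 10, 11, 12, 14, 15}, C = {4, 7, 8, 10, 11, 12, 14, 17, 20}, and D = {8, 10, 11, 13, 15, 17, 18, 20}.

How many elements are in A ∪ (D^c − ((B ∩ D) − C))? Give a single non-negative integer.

12

D^c = {4, 5, 6, 7, 9, 12, 14, 16, 19}
B ∩ D = {10, 11, 15}
(B ∩ D) − C = {15}
D^c − ((B ∩ D) − C) = {4, 5, 6, 7, 9, 12, 14, 16, 19}
A ∪ (D^c − ((B ∩ D) − C)) = {4, 5, 6, 7, 9, 11, 12, 14, 16, 17, 18, 19}
|A ∪ (D^c − ((B ∩ D) − C))| = 12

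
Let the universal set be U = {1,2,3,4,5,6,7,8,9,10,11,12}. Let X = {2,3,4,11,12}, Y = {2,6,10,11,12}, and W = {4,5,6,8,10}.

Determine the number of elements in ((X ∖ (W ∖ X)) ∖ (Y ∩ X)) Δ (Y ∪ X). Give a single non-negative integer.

5

W ∖ X = {5,6,8,10}
X ∖ (W ∖ X) = {2,3,4,11,12}
Y ∩ X = {2,11,12}
(X ∖ (W ∖ X)) ∖ (Y ∩ X) = {3,4}
Y ∪ X = {2,3,4,6,10,11,12}
((X ∖ (W ∖ X)) ∖ (Y ∩ X)) Δ (Y ∪ X) = {2,6,10,11,12}
|((X ∖ (W ∖ X)) ∖ (Y ∩ X)) Δ (Y ∪ X)| = 5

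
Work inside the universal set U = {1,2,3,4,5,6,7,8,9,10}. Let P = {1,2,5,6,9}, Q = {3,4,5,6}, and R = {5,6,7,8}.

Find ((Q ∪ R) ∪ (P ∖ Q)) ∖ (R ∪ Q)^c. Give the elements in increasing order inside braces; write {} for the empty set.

Q ∪ R = {3,4,5,6,7,8}
P ∖ Q = {1,2,9}
(Q ∪ R) ∪ (P ∖ Q) = {1,2,3,4,5,6,7,8,9}
R ∪ Q = {3,4,5,6,7,8}
(R ∪ Q)^c = {1,2,9,10}
((Q ∪ R) ∪ (P ∖ Q)) ∖ (R ∪ Q)^c = {3,4,5,6,7,8}

{3,4,5,6,7,8}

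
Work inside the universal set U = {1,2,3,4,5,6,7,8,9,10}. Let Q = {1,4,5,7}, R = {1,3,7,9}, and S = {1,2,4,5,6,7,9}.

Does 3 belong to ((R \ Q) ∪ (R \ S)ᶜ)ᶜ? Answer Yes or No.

No

3 ∈ R and 3 ∉ Q, so 3 ∈ R \ Q
3 ∈ R and 3 ∉ S, so 3 ∈ R \ S
3 ∉ (R \ S)ᶜ since 3 ∈ (R \ S)
3 ∈ (R \ Q) and 3 ∉ (R \ S)ᶜ, so 3 ∈ (R \ Q) ∪ (R \ S)ᶜ
3 ∉ ((R \ Q) ∪ (R \ S)ᶜ)ᶜ since 3 ∈ ((R \ Q) ∪ (R \ S)ᶜ)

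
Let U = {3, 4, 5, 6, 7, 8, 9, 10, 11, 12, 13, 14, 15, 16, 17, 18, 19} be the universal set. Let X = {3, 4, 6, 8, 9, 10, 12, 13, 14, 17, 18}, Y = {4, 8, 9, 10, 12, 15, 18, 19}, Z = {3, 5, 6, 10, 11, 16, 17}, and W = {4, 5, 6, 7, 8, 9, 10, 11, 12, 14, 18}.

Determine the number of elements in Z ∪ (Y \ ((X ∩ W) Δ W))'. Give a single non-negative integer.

10

X ∩ W = {4, 6, 8, 9, 10, 12, 14, 18}
(X ∩ W) Δ W = {5, 7, 11}
Y \ ((X ∩ W) Δ W) = {4, 8, 9, 10, 12, 15, 18, 19}
(Y \ ((X ∩ W) Δ W))' = {3, 5, 6, 7, 11, 13, 14, 16, 17}
Z ∪ (Y \ ((X ∩ W) Δ W))' = {3, 5, 6, 7, 10, 11, 13, 14, 16, 17}
|Z ∪ (Y \ ((X ∩ W) Δ W))'| = 10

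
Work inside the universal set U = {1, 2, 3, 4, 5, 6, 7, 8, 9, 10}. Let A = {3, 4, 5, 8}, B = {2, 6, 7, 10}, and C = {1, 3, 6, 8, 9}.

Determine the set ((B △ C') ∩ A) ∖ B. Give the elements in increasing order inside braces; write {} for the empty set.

{4, 5}

C' = {2, 4, 5, 7, 10}
B △ C' = {4, 5, 6}
(B △ C') ∩ A = {4, 5}
((B △ C') ∩ A) ∖ B = {4, 5}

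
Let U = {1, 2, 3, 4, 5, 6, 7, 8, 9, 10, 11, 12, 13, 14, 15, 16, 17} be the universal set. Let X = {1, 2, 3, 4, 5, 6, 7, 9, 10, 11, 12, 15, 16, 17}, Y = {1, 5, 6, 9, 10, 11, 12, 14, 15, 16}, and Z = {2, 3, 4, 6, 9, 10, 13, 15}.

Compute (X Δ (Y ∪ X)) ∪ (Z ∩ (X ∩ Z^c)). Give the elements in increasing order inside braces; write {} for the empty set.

Y ∪ X = {1, 2, 3, 4, 5, 6, 7, 9, 10, 11, 12, 14, 15, 16, 17}
X Δ (Y ∪ X) = {14}
Z^c = {1, 5, 7, 8, 11, 12, 14, 16, 17}
X ∩ Z^c = {1, 5, 7, 11, 12, 16, 17}
Z ∩ (X ∩ Z^c) = {}
(X Δ (Y ∪ X)) ∪ (Z ∩ (X ∩ Z^c)) = {14}

{14}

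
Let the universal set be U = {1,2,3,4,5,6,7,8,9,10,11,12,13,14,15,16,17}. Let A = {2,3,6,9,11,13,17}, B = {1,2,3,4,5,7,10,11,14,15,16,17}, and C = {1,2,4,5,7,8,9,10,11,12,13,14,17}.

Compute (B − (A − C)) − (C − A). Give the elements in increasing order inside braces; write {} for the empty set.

A − C = {3,6}
B − (A − C) = {1,2,4,5,7,10,11,14,15,16,17}
C − A = {1,4,5,7,8,10,12,14}
(B − (A − C)) − (C − A) = {2,11,15,16,17}

{2,11,15,16,17}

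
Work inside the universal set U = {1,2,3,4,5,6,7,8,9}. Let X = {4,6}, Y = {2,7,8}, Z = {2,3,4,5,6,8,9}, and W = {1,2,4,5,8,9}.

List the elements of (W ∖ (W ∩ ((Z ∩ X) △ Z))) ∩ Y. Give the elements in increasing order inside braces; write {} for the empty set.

{}

Z ∩ X = {4,6}
(Z ∩ X) △ Z = {2,3,5,8,9}
W ∩ ((Z ∩ X) △ Z) = {2,5,8,9}
W ∖ (W ∩ ((Z ∩ X) △ Z)) = {1,4}
(W ∖ (W ∩ ((Z ∩ X) △ Z))) ∩ Y = {}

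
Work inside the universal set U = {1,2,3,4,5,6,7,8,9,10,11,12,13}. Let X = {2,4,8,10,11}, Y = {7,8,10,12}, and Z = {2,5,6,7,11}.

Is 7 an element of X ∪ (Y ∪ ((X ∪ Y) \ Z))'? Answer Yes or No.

No

7 ∉ X and 7 ∈ Y, so 7 ∈ X ∪ Y
7 ∈ (X ∪ Y) and 7 ∈ Z, so 7 ∉ (X ∪ Y) \ Z
7 ∈ Y and 7 ∉ ((X ∪ Y) \ Z), so 7 ∈ Y ∪ ((X ∪ Y) \ Z)
7 ∉ (Y ∪ ((X ∪ Y) \ Z))' since 7 ∈ (Y ∪ ((X ∪ Y) \ Z))
7 ∉ X and 7 ∉ (Y ∪ ((X ∪ Y) \ Z))', so 7 ∉ X ∪ (Y ∪ ((X ∪ Y) \ Z))'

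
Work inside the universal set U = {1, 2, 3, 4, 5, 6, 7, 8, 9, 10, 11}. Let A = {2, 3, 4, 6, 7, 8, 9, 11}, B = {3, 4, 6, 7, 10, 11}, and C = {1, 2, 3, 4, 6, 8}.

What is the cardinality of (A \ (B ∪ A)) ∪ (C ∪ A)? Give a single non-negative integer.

B ∪ A = {2, 3, 4, 6, 7, 8, 9, 10, 11}
A \ (B ∪ A) = {}
C ∪ A = {1, 2, 3, 4, 6, 7, 8, 9, 11}
(A \ (B ∪ A)) ∪ (C ∪ A) = {1, 2, 3, 4, 6, 7, 8, 9, 11}
|(A \ (B ∪ A)) ∪ (C ∪ A)| = 9

9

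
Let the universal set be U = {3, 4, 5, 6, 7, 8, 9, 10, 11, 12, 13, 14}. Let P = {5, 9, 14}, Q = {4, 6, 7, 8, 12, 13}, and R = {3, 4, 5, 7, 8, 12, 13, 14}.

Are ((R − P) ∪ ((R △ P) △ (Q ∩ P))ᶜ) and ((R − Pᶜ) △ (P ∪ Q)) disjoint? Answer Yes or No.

No

R − P = {3, 4, 7, 8, 12, 13}
R △ P = {3, 4, 7, 8, 9, 12, 13}
Q ∩ P = {}
(R △ P) △ (Q ∩ P) = {3, 4, 7, 8, 9, 12, 13}
((R △ P) △ (Q ∩ P))ᶜ = {5, 6, 10, 11, 14}
(R − P) ∪ ((R △ P) △ (Q ∩ P))ᶜ = {3, 4, 5, 6, 7, 8, 10, 11, 12, 13, 14}
Pᶜ = {3, 4, 6, 7, 8, 10, 11, 12, 13}
R − Pᶜ = {5, 14}
P ∪ Q = {4, 5, 6, 7, 8, 9, 12, 13, 14}
(R − Pᶜ) △ (P ∪ Q) = {4, 6, 7, 8, 9, 12, 13}
4 lies in both, so they are not disjoint.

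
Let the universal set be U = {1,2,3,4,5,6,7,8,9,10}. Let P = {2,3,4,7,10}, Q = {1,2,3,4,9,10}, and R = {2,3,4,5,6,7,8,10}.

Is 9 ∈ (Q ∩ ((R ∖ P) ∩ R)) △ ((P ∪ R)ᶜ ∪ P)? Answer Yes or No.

Yes

9 ∉ R and 9 ∉ P, so 9 ∉ R ∖ P
9 ∉ (R ∖ P) and 9 ∉ R, so 9 ∉ (R ∖ P) ∩ R
9 ∈ Q and 9 ∉ ((R ∖ P) ∩ R), so 9 ∉ Q ∩ ((R ∖ P) ∩ R)
9 ∉ P and 9 ∉ R, so 9 ∉ P ∪ R
9 ∈ (P ∪ R)ᶜ since 9 ∉ (P ∪ R)
9 ∈ (P ∪ R)ᶜ and 9 ∉ P, so 9 ∈ (P ∪ R)ᶜ ∪ P
9 ∉ (Q ∩ ((R ∖ P) ∩ R)) and 9 ∈ ((P ∪ R)ᶜ ∪ P), so 9 ∈ (Q ∩ ((R ∖ P) ∩ R)) △ ((P ∪ R)ᶜ ∪ P)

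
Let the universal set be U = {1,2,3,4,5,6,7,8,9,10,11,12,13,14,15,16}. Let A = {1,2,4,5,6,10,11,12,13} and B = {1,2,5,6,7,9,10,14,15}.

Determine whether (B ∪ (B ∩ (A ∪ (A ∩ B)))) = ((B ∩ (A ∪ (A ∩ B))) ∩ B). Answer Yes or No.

A ∩ B = {1,2,5,6,10}
A ∪ (A ∩ B) = {1,2,4,5,6,10,11,12,13}
B ∩ (A ∪ (A ∩ B)) = {1,2,5,6,10}
B ∪ (B ∩ (A ∪ (A ∩ B))) = {1,2,5,6,7,9,10,14,15}
(B ∩ (A ∪ (A ∩ B))) ∩ B = {1,2,5,6,10}
7 ∈ B ∪ (B ∩ (A ∪ (A ∩ B))) but 7 ∉ (B ∩ (A ∪ (A ∩ B))) ∩ B, so they differ.

No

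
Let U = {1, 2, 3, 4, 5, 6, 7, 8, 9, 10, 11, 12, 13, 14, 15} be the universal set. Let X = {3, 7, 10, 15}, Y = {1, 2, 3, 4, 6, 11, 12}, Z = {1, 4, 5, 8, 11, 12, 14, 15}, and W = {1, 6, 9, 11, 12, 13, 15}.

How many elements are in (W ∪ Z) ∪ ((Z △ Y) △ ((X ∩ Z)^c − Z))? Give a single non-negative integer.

13

W ∪ Z = {1, 4, 5, 6, 8, 9, 11, 12, 13, 14, 15}
Z △ Y = {2, 3, 5, 6, 8, 14, 15}
X ∩ Z = {15}
(X ∩ Z)^c = {1, 2, 3, 4, 5, 6, 7, 8, 9, 10, 11, 12, 13, 14}
(X ∩ Z)^c − Z = {2, 3, 6, 7, 9, 10, 13}
(Z △ Y) △ ((X ∩ Z)^c − Z) = {5, 7, 8, 9, 10, 13, 14, 15}
(W ∪ Z) ∪ ((Z △ Y) △ ((X ∩ Z)^c − Z)) = {1, 4, 5, 6, 7, 8, 9, 10, 11, 12, 13, 14, 15}
|(W ∪ Z) ∪ ((Z △ Y) △ ((X ∩ Z)^c − Z))| = 13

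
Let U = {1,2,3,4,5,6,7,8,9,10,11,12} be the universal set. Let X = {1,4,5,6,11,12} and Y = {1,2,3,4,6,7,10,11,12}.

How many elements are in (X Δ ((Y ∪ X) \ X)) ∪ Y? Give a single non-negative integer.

Y ∪ X = {1,2,3,4,5,6,7,10,11,12}
(Y ∪ X) \ X = {2,3,7,10}
X Δ ((Y ∪ X) \ X) = {1,2,3,4,5,6,7,10,11,12}
(X Δ ((Y ∪ X) \ X)) ∪ Y = {1,2,3,4,5,6,7,10,11,12}
|(X Δ ((Y ∪ X) \ X)) ∪ Y| = 10

10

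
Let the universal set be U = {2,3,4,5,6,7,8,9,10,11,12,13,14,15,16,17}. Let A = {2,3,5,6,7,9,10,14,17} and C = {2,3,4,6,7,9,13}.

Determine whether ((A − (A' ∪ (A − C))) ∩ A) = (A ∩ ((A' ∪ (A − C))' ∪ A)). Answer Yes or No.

No

A' = {4,8,11,12,13,15,16}
A − C = {5,10,14,17}
A' ∪ (A − C) = {4,5,8,10,11,12,13,14,15,16,17}
A − (A' ∪ (A − C)) = {2,3,6,7,9}
(A − (A' ∪ (A − C))) ∩ A = {2,3,6,7,9}
(A' ∪ (A − C))' = {2,3,6,7,9}
(A' ∪ (A − C))' ∪ A = {2,3,5,6,7,9,10,14,17}
A ∩ ((A' ∪ (A − C))' ∪ A) = {2,3,5,6,7,9,10,14,17}
5 ∈ A ∩ ((A' ∪ (A − C))' ∪ A) but 5 ∉ (A − (A' ∪ (A − C))) ∩ A, so they differ.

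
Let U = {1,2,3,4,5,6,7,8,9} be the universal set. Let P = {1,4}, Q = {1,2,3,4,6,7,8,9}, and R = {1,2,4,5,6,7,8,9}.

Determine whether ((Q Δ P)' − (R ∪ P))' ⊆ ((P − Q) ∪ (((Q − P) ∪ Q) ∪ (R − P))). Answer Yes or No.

Q Δ P = {2,3,6,7,8,9}
(Q Δ P)' = {1,4,5}
R ∪ P = {1,2,4,5,6,7,8,9}
(Q Δ P)' − (R ∪ P) = {}
((Q Δ P)' − (R ∪ P))' = {1,2,3,4,5,6,7,8,9}
P − Q = {}
Q − P = {2,3,6,7,8,9}
(Q − P) ∪ Q = {1,2,3,4,6,7,8,9}
R − P = {2,5,6,7,8,9}
((Q − P) ∪ Q) ∪ (R − P) = {1,2,3,4,5,6,7,8,9}
(P − Q) ∪ (((Q − P) ∪ Q) ∪ (R − P)) = {1,2,3,4,5,6,7,8,9}
Every element of {1,2,3,4,5,6,7,8,9} is in {1,2,3,4,5,6,7,8,9}, so ((Q Δ P)' − (R ∪ P))' ⊆ (P − Q) ∪ (((Q − P) ∪ Q) ∪ (R − P)).

Yes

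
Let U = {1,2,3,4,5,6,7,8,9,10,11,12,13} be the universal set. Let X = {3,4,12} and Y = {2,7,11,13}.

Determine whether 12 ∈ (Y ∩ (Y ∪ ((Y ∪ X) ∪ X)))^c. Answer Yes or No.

12 ∉ Y and 12 ∈ X, so 12 ∈ Y ∪ X
12 ∈ (Y ∪ X) and 12 ∈ X, so 12 ∈ (Y ∪ X) ∪ X
12 ∉ Y and 12 ∈ ((Y ∪ X) ∪ X), so 12 ∈ Y ∪ ((Y ∪ X) ∪ X)
12 ∉ Y and 12 ∈ (Y ∪ ((Y ∪ X) ∪ X)), so 12 ∉ Y ∩ (Y ∪ ((Y ∪ X) ∪ X))
12 ∈ (Y ∩ (Y ∪ ((Y ∪ X) ∪ X)))^c since 12 ∉ (Y ∩ (Y ∪ ((Y ∪ X) ∪ X)))

Yes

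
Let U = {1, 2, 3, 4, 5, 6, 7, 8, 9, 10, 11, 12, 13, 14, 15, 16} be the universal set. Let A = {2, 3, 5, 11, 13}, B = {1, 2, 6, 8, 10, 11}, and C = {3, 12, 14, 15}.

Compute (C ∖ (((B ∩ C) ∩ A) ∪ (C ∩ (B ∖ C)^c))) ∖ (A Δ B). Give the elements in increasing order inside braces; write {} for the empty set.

B ∩ C = {}
(B ∩ C) ∩ A = {}
B ∖ C = {1, 2, 6, 8, 10, 11}
(B ∖ C)^c = {3, 4, 5, 7, 9, 12, 13, 14, 15, 16}
C ∩ (B ∖ C)^c = {3, 12, 14, 15}
((B ∩ C) ∩ A) ∪ (C ∩ (B ∖ C)^c) = {3, 12, 14, 15}
C ∖ (((B ∩ C) ∩ A) ∪ (C ∩ (B ∖ C)^c)) = {}
A Δ B = {1, 3, 5, 6, 8, 10, 13}
(C ∖ (((B ∩ C) ∩ A) ∪ (C ∩ (B ∖ C)^c))) ∖ (A Δ B) = {}

{}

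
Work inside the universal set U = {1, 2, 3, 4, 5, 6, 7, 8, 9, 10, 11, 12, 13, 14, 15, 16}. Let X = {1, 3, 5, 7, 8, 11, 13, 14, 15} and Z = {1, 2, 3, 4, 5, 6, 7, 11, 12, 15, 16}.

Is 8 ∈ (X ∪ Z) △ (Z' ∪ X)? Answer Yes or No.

8 ∈ X and 8 ∉ Z, so 8 ∈ X ∪ Z
8 ∉ Z, so 8 ∈ Z'
8 ∈ Z' and 8 ∈ X, so 8 ∈ Z' ∪ X
8 ∈ (X ∪ Z) and 8 ∈ (Z' ∪ X), so 8 ∉ (X ∪ Z) △ (Z' ∪ X)

No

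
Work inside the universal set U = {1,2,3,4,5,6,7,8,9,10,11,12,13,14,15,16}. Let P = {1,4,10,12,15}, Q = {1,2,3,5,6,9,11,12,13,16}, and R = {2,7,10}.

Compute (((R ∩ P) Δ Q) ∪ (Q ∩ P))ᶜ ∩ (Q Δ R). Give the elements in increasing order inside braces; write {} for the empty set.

{7}

R ∩ P = {10}
(R ∩ P) Δ Q = {1,2,3,5,6,9,10,11,12,13,16}
Q ∩ P = {1,12}
((R ∩ P) Δ Q) ∪ (Q ∩ P) = {1,2,3,5,6,9,10,11,12,13,16}
(((R ∩ P) Δ Q) ∪ (Q ∩ P))ᶜ = {4,7,8,14,15}
Q Δ R = {1,3,5,6,7,9,10,11,12,13,16}
(((R ∩ P) Δ Q) ∪ (Q ∩ P))ᶜ ∩ (Q Δ R) = {7}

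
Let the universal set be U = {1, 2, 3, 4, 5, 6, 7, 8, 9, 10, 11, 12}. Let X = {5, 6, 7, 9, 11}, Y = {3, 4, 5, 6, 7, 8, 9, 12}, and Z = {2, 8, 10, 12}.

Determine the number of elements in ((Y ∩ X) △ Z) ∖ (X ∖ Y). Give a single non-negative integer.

Y ∩ X = {5, 6, 7, 9}
(Y ∩ X) △ Z = {2, 5, 6, 7, 8, 9, 10, 12}
X ∖ Y = {11}
((Y ∩ X) △ Z) ∖ (X ∖ Y) = {2, 5, 6, 7, 8, 9, 10, 12}
|((Y ∩ X) △ Z) ∖ (X ∖ Y)| = 8

8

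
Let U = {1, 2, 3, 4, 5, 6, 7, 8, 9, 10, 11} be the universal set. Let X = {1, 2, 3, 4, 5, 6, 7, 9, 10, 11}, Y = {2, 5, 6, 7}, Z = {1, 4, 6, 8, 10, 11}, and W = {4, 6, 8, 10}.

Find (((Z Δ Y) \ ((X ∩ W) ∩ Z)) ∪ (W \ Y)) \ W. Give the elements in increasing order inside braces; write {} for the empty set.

{1, 2, 5, 7, 11}

Z Δ Y = {1, 2, 4, 5, 7, 8, 10, 11}
X ∩ W = {4, 6, 10}
(X ∩ W) ∩ Z = {4, 6, 10}
(Z Δ Y) \ ((X ∩ W) ∩ Z) = {1, 2, 5, 7, 8, 11}
W \ Y = {4, 8, 10}
((Z Δ Y) \ ((X ∩ W) ∩ Z)) ∪ (W \ Y) = {1, 2, 4, 5, 7, 8, 10, 11}
(((Z Δ Y) \ ((X ∩ W) ∩ Z)) ∪ (W \ Y)) \ W = {1, 2, 5, 7, 11}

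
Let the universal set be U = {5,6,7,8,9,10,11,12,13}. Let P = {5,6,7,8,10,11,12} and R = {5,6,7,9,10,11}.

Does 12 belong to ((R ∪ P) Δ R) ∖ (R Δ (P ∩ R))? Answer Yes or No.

12 ∉ R and 12 ∈ P, so 12 ∈ R ∪ P
12 ∈ (R ∪ P) and 12 ∉ R, so 12 ∈ (R ∪ P) Δ R
12 ∈ P and 12 ∉ R, so 12 ∉ P ∩ R
12 ∉ R and 12 ∉ (P ∩ R), so 12 ∉ R Δ (P ∩ R)
12 ∈ ((R ∪ P) Δ R) and 12 ∉ (R Δ (P ∩ R)), so 12 ∈ ((R ∪ P) Δ R) ∖ (R Δ (P ∩ R))

Yes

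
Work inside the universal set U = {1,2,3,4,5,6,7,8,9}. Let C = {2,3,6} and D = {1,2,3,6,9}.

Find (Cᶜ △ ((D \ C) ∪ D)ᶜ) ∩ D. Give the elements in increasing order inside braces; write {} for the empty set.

{1,9}

Cᶜ = {1,4,5,7,8,9}
D \ C = {1,9}
(D \ C) ∪ D = {1,2,3,6,9}
((D \ C) ∪ D)ᶜ = {4,5,7,8}
Cᶜ △ ((D \ C) ∪ D)ᶜ = {1,9}
(Cᶜ △ ((D \ C) ∪ D)ᶜ) ∩ D = {1,9}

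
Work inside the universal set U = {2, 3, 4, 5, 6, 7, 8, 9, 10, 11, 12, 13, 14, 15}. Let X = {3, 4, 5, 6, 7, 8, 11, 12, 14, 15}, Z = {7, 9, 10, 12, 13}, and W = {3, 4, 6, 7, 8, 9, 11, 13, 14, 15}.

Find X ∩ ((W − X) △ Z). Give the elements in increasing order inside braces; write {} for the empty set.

{7, 12}

W − X = {9, 13}
(W − X) △ Z = {7, 10, 12}
X ∩ ((W − X) △ Z) = {7, 12}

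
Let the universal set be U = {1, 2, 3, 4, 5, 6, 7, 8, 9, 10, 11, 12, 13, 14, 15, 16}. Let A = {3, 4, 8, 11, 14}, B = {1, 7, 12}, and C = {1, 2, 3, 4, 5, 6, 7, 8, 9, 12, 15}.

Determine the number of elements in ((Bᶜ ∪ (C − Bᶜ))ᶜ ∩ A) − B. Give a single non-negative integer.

0

Bᶜ = {2, 3, 4, 5, 6, 8, 9, 10, 11, 13, 14, 15, 16}
C − Bᶜ = {1, 7, 12}
Bᶜ ∪ (C − Bᶜ) = {1, 2, 3, 4, 5, 6, 7, 8, 9, 10, 11, 12, 13, 14, 15, 16}
(Bᶜ ∪ (C − Bᶜ))ᶜ = {}
(Bᶜ ∪ (C − Bᶜ))ᶜ ∩ A = {}
((Bᶜ ∪ (C − Bᶜ))ᶜ ∩ A) − B = {}
|((Bᶜ ∪ (C − Bᶜ))ᶜ ∩ A) − B| = 0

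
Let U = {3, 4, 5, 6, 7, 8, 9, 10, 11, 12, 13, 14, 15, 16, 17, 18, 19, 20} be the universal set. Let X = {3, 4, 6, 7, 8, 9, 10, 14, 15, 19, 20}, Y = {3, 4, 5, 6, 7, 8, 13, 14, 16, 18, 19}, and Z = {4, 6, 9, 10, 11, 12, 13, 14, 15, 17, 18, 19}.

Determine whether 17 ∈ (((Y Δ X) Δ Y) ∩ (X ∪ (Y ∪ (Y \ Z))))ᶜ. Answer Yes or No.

Yes

17 ∉ Y and 17 ∉ X, so 17 ∉ Y Δ X
17 ∉ (Y Δ X) and 17 ∉ Y, so 17 ∉ (Y Δ X) Δ Y
17 ∉ Y and 17 ∈ Z, so 17 ∉ Y \ Z
17 ∉ Y and 17 ∉ (Y \ Z), so 17 ∉ Y ∪ (Y \ Z)
17 ∉ X and 17 ∉ (Y ∪ (Y \ Z)), so 17 ∉ X ∪ (Y ∪ (Y \ Z))
17 ∉ ((Y Δ X) Δ Y) and 17 ∉ (X ∪ (Y ∪ (Y \ Z))), so 17 ∉ ((Y Δ X) Δ Y) ∩ (X ∪ (Y ∪ (Y \ Z)))
17 ∈ (((Y Δ X) Δ Y) ∩ (X ∪ (Y ∪ (Y \ Z))))ᶜ since 17 ∉ (((Y Δ X) Δ Y) ∩ (X ∪ (Y ∪ (Y \ Z))))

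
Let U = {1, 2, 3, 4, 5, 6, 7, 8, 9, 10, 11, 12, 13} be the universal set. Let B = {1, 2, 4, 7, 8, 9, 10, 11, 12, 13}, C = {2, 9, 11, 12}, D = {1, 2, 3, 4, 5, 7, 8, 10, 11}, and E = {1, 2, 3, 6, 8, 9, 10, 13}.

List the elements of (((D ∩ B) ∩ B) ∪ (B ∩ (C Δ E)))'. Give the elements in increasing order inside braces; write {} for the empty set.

D ∩ B = {1, 2, 4, 7, 8, 10, 11}
(D ∩ B) ∩ B = {1, 2, 4, 7, 8, 10, 11}
C Δ E = {1, 3, 6, 8, 10, 11, 12, 13}
B ∩ (C Δ E) = {1, 8, 10, 11, 12, 13}
((D ∩ B) ∩ B) ∪ (B ∩ (C Δ E)) = {1, 2, 4, 7, 8, 10, 11, 12, 13}
(((D ∩ B) ∩ B) ∪ (B ∩ (C Δ E)))' = {3, 5, 6, 9}

{3, 5, 6, 9}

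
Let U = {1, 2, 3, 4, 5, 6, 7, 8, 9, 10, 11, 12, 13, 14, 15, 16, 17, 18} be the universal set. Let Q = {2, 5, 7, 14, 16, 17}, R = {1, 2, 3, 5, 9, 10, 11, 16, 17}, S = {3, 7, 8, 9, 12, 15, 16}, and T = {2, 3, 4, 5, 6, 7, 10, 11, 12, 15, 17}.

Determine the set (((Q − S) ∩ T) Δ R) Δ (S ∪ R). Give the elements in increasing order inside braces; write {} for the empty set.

Q − S = {2, 5, 14, 17}
(Q − S) ∩ T = {2, 5, 17}
((Q − S) ∩ T) Δ R = {1, 3, 9, 10, 11, 16}
S ∪ R = {1, 2, 3, 5, 7, 8, 9, 10, 11, 12, 15, 16, 17}
(((Q − S) ∩ T) Δ R) Δ (S ∪ R) = {2, 5, 7, 8, 12, 15, 17}

{2, 5, 7, 8, 12, 15, 17}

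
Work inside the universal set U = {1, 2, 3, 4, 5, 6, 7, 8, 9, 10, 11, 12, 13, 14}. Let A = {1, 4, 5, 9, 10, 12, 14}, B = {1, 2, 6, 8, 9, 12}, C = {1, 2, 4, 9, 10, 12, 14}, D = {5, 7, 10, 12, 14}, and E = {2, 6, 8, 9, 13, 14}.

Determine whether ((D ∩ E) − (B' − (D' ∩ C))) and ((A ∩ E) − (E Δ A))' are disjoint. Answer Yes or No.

D ∩ E = {14}
B' = {3, 4, 5, 7, 10, 11, 13, 14}
D' = {1, 2, 3, 4, 6, 8, 9, 11, 13}
D' ∩ C = {1, 2, 4, 9}
B' − (D' ∩ C) = {3, 5, 7, 10, 11, 13, 14}
(D ∩ E) − (B' − (D' ∩ C)) = {}
A ∩ E = {9, 14}
E Δ A = {1, 2, 4, 5, 6, 8, 10, 12, 13}
(A ∩ E) − (E Δ A) = {9, 14}
((A ∩ E) − (E Δ A))' = {1, 2, 3, 4, 5, 6, 7, 8, 10, 11, 12, 13}
{} and {1, 2, 3, 4, 5, 6, 7, 8, 10, 11, 12, 13} share no elements.

Yes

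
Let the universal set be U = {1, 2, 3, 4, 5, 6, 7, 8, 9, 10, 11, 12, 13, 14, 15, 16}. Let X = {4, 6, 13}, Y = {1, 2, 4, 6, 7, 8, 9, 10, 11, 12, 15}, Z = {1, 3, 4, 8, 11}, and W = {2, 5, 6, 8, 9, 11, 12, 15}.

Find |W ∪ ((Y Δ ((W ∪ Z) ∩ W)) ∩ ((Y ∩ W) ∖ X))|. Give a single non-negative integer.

8

W ∪ Z = {1, 2, 3, 4, 5, 6, 8, 9, 11, 12, 15}
(W ∪ Z) ∩ W = {2, 5, 6, 8, 9, 11, 12, 15}
Y Δ ((W ∪ Z) ∩ W) = {1, 4, 5, 7, 10}
Y ∩ W = {2, 6, 8, 9, 11, 12, 15}
(Y ∩ W) ∖ X = {2, 8, 9, 11, 12, 15}
(Y Δ ((W ∪ Z) ∩ W)) ∩ ((Y ∩ W) ∖ X) = {}
W ∪ ((Y Δ ((W ∪ Z) ∩ W)) ∩ ((Y ∩ W) ∖ X)) = {2, 5, 6, 8, 9, 11, 12, 15}
|W ∪ ((Y Δ ((W ∪ Z) ∩ W)) ∩ ((Y ∩ W) ∖ X))| = 8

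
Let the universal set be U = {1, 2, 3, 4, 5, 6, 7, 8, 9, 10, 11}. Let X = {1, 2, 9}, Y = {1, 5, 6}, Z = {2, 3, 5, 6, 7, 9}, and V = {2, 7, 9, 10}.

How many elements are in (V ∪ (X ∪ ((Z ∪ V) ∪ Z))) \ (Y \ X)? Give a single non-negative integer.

6

Z ∪ V = {2, 3, 5, 6, 7, 9, 10}
(Z ∪ V) ∪ Z = {2, 3, 5, 6, 7, 9, 10}
X ∪ ((Z ∪ V) ∪ Z) = {1, 2, 3, 5, 6, 7, 9, 10}
V ∪ (X ∪ ((Z ∪ V) ∪ Z)) = {1, 2, 3, 5, 6, 7, 9, 10}
Y \ X = {5, 6}
(V ∪ (X ∪ ((Z ∪ V) ∪ Z))) \ (Y \ X) = {1, 2, 3, 7, 9, 10}
|(V ∪ (X ∪ ((Z ∪ V) ∪ Z))) \ (Y \ X)| = 6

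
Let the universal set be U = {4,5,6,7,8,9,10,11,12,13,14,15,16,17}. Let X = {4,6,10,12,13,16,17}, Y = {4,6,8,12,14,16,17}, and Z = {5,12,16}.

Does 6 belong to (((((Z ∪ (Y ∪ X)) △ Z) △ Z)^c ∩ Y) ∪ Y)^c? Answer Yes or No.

No

6 ∈ Y and 6 ∈ X, so 6 ∈ Y ∪ X
6 ∉ Z and 6 ∈ (Y ∪ X), so 6 ∈ Z ∪ (Y ∪ X)
6 ∈ (Z ∪ (Y ∪ X)) and 6 ∉ Z, so 6 ∈ (Z ∪ (Y ∪ X)) △ Z
6 ∈ ((Z ∪ (Y ∪ X)) △ Z) and 6 ∉ Z, so 6 ∈ ((Z ∪ (Y ∪ X)) △ Z) △ Z
6 ∉ (((Z ∪ (Y ∪ X)) △ Z) △ Z)^c since 6 ∈ (((Z ∪ (Y ∪ X)) △ Z) △ Z)
6 ∉ (((Z ∪ (Y ∪ X)) △ Z) △ Z)^c and 6 ∈ Y, so 6 ∉ (((Z ∪ (Y ∪ X)) △ Z) △ Z)^c ∩ Y
6 ∉ ((((Z ∪ (Y ∪ X)) △ Z) △ Z)^c ∩ Y) and 6 ∈ Y, so 6 ∈ ((((Z ∪ (Y ∪ X)) △ Z) △ Z)^c ∩ Y) ∪ Y
6 ∉ (((((Z ∪ (Y ∪ X)) △ Z) △ Z)^c ∩ Y) ∪ Y)^c since 6 ∈ (((((Z ∪ (Y ∪ X)) △ Z) △ Z)^c ∩ Y) ∪ Y)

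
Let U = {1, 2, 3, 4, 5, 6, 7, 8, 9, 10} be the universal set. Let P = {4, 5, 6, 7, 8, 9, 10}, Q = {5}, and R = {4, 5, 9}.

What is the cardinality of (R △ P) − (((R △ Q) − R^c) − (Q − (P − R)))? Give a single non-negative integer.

R △ P = {6, 7, 8, 10}
R △ Q = {4, 9}
R^c = {1, 2, 3, 6, 7, 8, 10}
(R △ Q) − R^c = {4, 9}
P − R = {6, 7, 8, 10}
Q − (P − R) = {5}
((R △ Q) − R^c) − (Q − (P − R)) = {4, 9}
(R △ P) − (((R △ Q) − R^c) − (Q − (P − R))) = {6, 7, 8, 10}
|(R △ P) − (((R △ Q) − R^c) − (Q − (P − R)))| = 4

4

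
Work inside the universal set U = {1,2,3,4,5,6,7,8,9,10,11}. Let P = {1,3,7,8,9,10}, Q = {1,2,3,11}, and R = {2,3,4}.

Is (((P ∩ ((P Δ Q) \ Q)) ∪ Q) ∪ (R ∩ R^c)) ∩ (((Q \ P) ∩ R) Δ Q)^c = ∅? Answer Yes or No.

P Δ Q = {2,7,8,9,10,11}
(P Δ Q) \ Q = {7,8,9,10}
P ∩ ((P Δ Q) \ Q) = {7,8,9,10}
(P ∩ ((P Δ Q) \ Q)) ∪ Q = {1,2,3,7,8,9,10,11}
R^c = {1,5,6,7,8,9,10,11}
R ∩ R^c = {}
((P ∩ ((P Δ Q) \ Q)) ∪ Q) ∪ (R ∩ R^c) = {1,2,3,7,8,9,10,11}
Q \ P = {2,11}
(Q \ P) ∩ R = {2}
((Q \ P) ∩ R) Δ Q = {1,3,11}
(((Q \ P) ∩ R) Δ Q)^c = {2,4,5,6,7,8,9,10}
2 lies in both, so they are not disjoint.

No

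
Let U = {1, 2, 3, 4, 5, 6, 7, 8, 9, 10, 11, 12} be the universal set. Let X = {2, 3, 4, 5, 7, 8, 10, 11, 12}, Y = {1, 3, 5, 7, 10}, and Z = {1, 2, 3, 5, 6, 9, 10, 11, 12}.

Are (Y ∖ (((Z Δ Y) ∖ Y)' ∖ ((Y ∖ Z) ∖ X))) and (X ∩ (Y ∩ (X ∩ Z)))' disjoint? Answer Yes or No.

Yes

Z Δ Y = {2, 6, 7, 9, 11, 12}
(Z Δ Y) ∖ Y = {2, 6, 9, 11, 12}
((Z Δ Y) ∖ Y)' = {1, 3, 4, 5, 7, 8, 10}
Y ∖ Z = {7}
(Y ∖ Z) ∖ X = {}
((Z Δ Y) ∖ Y)' ∖ ((Y ∖ Z) ∖ X) = {1, 3, 4, 5, 7, 8, 10}
Y ∖ (((Z Δ Y) ∖ Y)' ∖ ((Y ∖ Z) ∖ X)) = {}
X ∩ Z = {2, 3, 5, 10, 11, 12}
Y ∩ (X ∩ Z) = {3, 5, 10}
X ∩ (Y ∩ (X ∩ Z)) = {3, 5, 10}
(X ∩ (Y ∩ (X ∩ Z)))' = {1, 2, 4, 6, 7, 8, 9, 11, 12}
{} and {1, 2, 4, 6, 7, 8, 9, 11, 12} share no elements.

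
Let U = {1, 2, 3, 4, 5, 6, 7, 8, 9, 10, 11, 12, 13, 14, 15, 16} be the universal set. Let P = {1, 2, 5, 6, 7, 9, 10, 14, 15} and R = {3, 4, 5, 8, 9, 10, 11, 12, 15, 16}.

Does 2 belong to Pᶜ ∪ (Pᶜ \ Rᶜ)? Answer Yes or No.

2 ∈ P, so 2 ∉ Pᶜ
2 ∈ P, so 2 ∉ Pᶜ
2 ∉ R, so 2 ∈ Rᶜ
2 ∉ Pᶜ and 2 ∈ Rᶜ, so 2 ∉ Pᶜ \ Rᶜ
2 ∉ Pᶜ and 2 ∉ (Pᶜ \ Rᶜ), so 2 ∉ Pᶜ ∪ (Pᶜ \ Rᶜ)

No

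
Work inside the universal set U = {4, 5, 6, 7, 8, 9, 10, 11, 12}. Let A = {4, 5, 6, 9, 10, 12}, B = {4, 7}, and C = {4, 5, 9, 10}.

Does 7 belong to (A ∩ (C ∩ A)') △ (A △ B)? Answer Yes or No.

7 ∉ C and 7 ∉ A, so 7 ∉ C ∩ A
7 ∈ (C ∩ A)' since 7 ∉ (C ∩ A)
7 ∉ A and 7 ∈ (C ∩ A)', so 7 ∉ A ∩ (C ∩ A)'
7 ∉ A and 7 ∈ B, so 7 ∈ A △ B
7 ∉ (A ∩ (C ∩ A)') and 7 ∈ (A △ B), so 7 ∈ (A ∩ (C ∩ A)') △ (A △ B)

Yes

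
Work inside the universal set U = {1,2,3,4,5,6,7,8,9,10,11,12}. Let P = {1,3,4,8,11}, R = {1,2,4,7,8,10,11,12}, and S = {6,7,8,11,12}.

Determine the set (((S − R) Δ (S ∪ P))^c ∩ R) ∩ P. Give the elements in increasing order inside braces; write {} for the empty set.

S − R = {6}
S ∪ P = {1,3,4,6,7,8,11,12}
(S − R) Δ (S ∪ P) = {1,3,4,7,8,11,12}
((S − R) Δ (S ∪ P))^c = {2,5,6,9,10}
((S − R) Δ (S ∪ P))^c ∩ R = {2,10}
(((S − R) Δ (S ∪ P))^c ∩ R) ∩ P = {}

{}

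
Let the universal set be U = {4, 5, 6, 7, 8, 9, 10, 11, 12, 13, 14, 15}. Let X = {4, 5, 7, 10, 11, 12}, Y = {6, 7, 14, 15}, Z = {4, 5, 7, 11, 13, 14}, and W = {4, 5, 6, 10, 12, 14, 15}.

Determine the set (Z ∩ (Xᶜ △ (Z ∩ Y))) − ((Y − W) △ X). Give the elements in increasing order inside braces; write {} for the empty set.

Xᶜ = {6, 8, 9, 13, 14, 15}
Z ∩ Y = {7, 14}
Xᶜ △ (Z ∩ Y) = {6, 7, 8, 9, 13, 15}
Z ∩ (Xᶜ △ (Z ∩ Y)) = {7, 13}
Y − W = {7}
(Y − W) △ X = {4, 5, 10, 11, 12}
(Z ∩ (Xᶜ △ (Z ∩ Y))) − ((Y − W) △ X) = {7, 13}

{7, 13}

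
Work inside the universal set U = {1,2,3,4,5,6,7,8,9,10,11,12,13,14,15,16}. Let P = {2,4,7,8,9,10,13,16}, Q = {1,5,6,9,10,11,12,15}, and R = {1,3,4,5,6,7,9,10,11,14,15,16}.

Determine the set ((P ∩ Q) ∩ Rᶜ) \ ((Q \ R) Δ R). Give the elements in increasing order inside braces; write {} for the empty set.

P ∩ Q = {9,10}
Rᶜ = {2,8,12,13}
(P ∩ Q) ∩ Rᶜ = {}
Q \ R = {12}
(Q \ R) Δ R = {1,3,4,5,6,7,9,10,11,12,14,15,16}
((P ∩ Q) ∩ Rᶜ) \ ((Q \ R) Δ R) = {}

{}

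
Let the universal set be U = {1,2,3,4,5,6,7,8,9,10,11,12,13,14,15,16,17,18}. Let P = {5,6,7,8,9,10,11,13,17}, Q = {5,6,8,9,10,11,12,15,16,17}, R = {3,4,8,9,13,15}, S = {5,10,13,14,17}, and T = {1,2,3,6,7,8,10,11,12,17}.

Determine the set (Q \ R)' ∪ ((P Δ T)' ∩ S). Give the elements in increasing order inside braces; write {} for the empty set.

{1,2,3,4,7,8,9,10,13,14,15,17,18}

Q \ R = {5,6,10,11,12,16,17}
(Q \ R)' = {1,2,3,4,7,8,9,13,14,15,18}
P Δ T = {1,2,3,5,9,12,13}
(P Δ T)' = {4,6,7,8,10,11,14,15,16,17,18}
(P Δ T)' ∩ S = {10,14,17}
(Q \ R)' ∪ ((P Δ T)' ∩ S) = {1,2,3,4,7,8,9,10,13,14,15,17,18}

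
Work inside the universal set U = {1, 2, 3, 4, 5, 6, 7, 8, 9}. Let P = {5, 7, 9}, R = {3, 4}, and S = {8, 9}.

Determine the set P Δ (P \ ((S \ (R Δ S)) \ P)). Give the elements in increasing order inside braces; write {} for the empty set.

{}

R Δ S = {3, 4, 8, 9}
S \ (R Δ S) = {}
(S \ (R Δ S)) \ P = {}
P \ ((S \ (R Δ S)) \ P) = {5, 7, 9}
P Δ (P \ ((S \ (R Δ S)) \ P)) = {}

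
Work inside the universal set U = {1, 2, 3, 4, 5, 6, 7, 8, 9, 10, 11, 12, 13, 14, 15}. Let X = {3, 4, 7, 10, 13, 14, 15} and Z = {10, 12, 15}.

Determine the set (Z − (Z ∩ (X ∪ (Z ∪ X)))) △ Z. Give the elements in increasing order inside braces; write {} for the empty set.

{10, 12, 15}

Z ∪ X = {3, 4, 7, 10, 12, 13, 14, 15}
X ∪ (Z ∪ X) = {3, 4, 7, 10, 12, 13, 14, 15}
Z ∩ (X ∪ (Z ∪ X)) = {10, 12, 15}
Z − (Z ∩ (X ∪ (Z ∪ X))) = {}
(Z − (Z ∩ (X ∪ (Z ∪ X)))) △ Z = {10, 12, 15}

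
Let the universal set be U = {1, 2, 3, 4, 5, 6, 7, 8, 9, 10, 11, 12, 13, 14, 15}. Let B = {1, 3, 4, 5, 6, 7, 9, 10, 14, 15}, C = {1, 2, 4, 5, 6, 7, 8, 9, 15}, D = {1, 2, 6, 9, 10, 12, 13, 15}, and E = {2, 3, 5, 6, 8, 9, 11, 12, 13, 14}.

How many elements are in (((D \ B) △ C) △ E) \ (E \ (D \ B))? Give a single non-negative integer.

D \ B = {2, 12, 13}
(D \ B) △ C = {1, 4, 5, 6, 7, 8, 9, 12, 13, 15}
((D \ B) △ C) △ E = {1, 2, 3, 4, 7, 11, 14, 15}
E \ (D \ B) = {3, 5, 6, 8, 9, 11, 14}
(((D \ B) △ C) △ E) \ (E \ (D \ B)) = {1, 2, 4, 7, 15}
|(((D \ B) △ C) △ E) \ (E \ (D \ B))| = 5

5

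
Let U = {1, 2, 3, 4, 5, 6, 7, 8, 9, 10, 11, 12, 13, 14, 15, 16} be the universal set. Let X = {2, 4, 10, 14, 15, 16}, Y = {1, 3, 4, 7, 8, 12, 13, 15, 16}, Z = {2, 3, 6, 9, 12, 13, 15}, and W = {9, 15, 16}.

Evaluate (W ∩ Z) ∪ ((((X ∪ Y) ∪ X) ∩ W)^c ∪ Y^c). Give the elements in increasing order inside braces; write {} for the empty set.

W ∩ Z = {9, 15}
X ∪ Y = {1, 2, 3, 4, 7, 8, 10, 12, 13, 14, 15, 16}
(X ∪ Y) ∪ X = {1, 2, 3, 4, 7, 8, 10, 12, 13, 14, 15, 16}
((X ∪ Y) ∪ X) ∩ W = {15, 16}
(((X ∪ Y) ∪ X) ∩ W)^c = {1, 2, 3, 4, 5, 6, 7, 8, 9, 10, 11, 12, 13, 14}
Y^c = {2, 5, 6, 9, 10, 11, 14}
(((X ∪ Y) ∪ X) ∩ W)^c ∪ Y^c = {1, 2, 3, 4, 5, 6, 7, 8, 9, 10, 11, 12, 13, 14}
(W ∩ Z) ∪ ((((X ∪ Y) ∪ X) ∩ W)^c ∪ Y^c) = {1, 2, 3, 4, 5, 6, 7, 8, 9, 10, 11, 12, 13, 14, 15}

{1, 2, 3, 4, 5, 6, 7, 8, 9, 10, 11, 12, 13, 14, 15}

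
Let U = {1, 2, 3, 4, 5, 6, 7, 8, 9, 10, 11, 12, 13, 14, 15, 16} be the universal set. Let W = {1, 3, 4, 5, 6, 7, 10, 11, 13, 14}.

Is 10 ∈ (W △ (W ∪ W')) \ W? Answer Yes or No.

No

10 ∈ W, so 10 ∉ W'
10 ∈ W and 10 ∉ W', so 10 ∈ W ∪ W'
10 ∈ W and 10 ∈ (W ∪ W'), so 10 ∉ W △ (W ∪ W')
10 ∉ (W △ (W ∪ W')) and 10 ∈ W, so 10 ∉ (W △ (W ∪ W')) \ W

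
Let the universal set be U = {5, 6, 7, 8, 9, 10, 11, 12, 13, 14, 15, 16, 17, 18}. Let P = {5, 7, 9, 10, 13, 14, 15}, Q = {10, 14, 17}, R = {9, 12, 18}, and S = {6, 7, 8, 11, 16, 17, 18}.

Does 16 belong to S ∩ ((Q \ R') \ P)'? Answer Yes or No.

16 ∉ R, so 16 ∈ R'
16 ∉ Q and 16 ∈ R', so 16 ∉ Q \ R'
16 ∉ (Q \ R') and 16 ∉ P, so 16 ∉ (Q \ R') \ P
16 ∈ ((Q \ R') \ P)' since 16 ∉ ((Q \ R') \ P)
16 ∈ S and 16 ∈ ((Q \ R') \ P)', so 16 ∈ S ∩ ((Q \ R') \ P)'

Yes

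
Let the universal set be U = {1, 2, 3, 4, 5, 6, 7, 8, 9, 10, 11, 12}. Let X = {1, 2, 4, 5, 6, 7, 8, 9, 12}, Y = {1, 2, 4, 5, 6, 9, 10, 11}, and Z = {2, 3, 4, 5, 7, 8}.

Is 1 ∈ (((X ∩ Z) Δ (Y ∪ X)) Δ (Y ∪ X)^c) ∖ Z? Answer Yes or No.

Yes

1 ∈ X and 1 ∉ Z, so 1 ∉ X ∩ Z
1 ∈ Y and 1 ∈ X, so 1 ∈ Y ∪ X
1 ∉ (X ∩ Z) and 1 ∈ (Y ∪ X), so 1 ∈ (X ∩ Z) Δ (Y ∪ X)
1 ∈ Y and 1 ∈ X, so 1 ∈ Y ∪ X
1 ∉ (Y ∪ X)^c since 1 ∈ (Y ∪ X)
1 ∈ ((X ∩ Z) Δ (Y ∪ X)) and 1 ∉ (Y ∪ X)^c, so 1 ∈ ((X ∩ Z) Δ (Y ∪ X)) Δ (Y ∪ X)^c
1 ∈ (((X ∩ Z) Δ (Y ∪ X)) Δ (Y ∪ X)^c) and 1 ∉ Z, so 1 ∈ (((X ∩ Z) Δ (Y ∪ X)) Δ (Y ∪ X)^c) ∖ Z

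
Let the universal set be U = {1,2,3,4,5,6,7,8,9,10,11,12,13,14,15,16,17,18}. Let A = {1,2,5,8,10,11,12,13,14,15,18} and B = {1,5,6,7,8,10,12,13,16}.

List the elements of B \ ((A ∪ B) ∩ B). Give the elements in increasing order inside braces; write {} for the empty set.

{}

A ∪ B = {1,2,5,6,7,8,10,11,12,13,14,15,16,18}
(A ∪ B) ∩ B = {1,5,6,7,8,10,12,13,16}
B \ ((A ∪ B) ∩ B) = {}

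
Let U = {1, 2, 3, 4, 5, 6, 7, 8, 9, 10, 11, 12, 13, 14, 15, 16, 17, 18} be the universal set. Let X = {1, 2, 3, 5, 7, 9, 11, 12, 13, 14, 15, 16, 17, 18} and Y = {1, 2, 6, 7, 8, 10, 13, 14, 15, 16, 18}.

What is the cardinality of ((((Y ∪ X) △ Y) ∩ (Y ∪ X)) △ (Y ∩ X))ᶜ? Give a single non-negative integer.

4

Y ∪ X = {1, 2, 3, 5, 6, 7, 8, 9, 10, 11, 12, 13, 14, 15, 16, 17, 18}
(Y ∪ X) △ Y = {3, 5, 9, 11, 12, 17}
((Y ∪ X) △ Y) ∩ (Y ∪ X) = {3, 5, 9, 11, 12, 17}
Y ∩ X = {1, 2, 7, 13, 14, 15, 16, 18}
(((Y ∪ X) △ Y) ∩ (Y ∪ X)) △ (Y ∩ X) = {1, 2, 3, 5, 7, 9, 11, 12, 13, 14, 15, 16, 17, 18}
((((Y ∪ X) △ Y) ∩ (Y ∪ X)) △ (Y ∩ X))ᶜ = {4, 6, 8, 10}
|((((Y ∪ X) △ Y) ∩ (Y ∪ X)) △ (Y ∩ X))ᶜ| = 4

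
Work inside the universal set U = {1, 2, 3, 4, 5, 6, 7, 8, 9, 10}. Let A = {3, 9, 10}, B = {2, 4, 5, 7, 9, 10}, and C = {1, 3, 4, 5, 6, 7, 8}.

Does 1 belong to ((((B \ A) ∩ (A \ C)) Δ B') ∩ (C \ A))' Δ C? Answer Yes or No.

1 ∉ B and 1 ∉ A, so 1 ∉ B \ A
1 ∉ A and 1 ∈ C, so 1 ∉ A \ C
1 ∉ (B \ A) and 1 ∉ (A \ C), so 1 ∉ (B \ A) ∩ (A \ C)
1 ∉ B, so 1 ∈ B'
1 ∉ ((B \ A) ∩ (A \ C)) and 1 ∈ B', so 1 ∈ ((B \ A) ∩ (A \ C)) Δ B'
1 ∈ C and 1 ∉ A, so 1 ∈ C \ A
1 ∈ (((B \ A) ∩ (A \ C)) Δ B') and 1 ∈ (C \ A), so 1 ∈ (((B \ A) ∩ (A \ C)) Δ B') ∩ (C \ A)
1 ∉ ((((B \ A) ∩ (A \ C)) Δ B') ∩ (C \ A))' since 1 ∈ ((((B \ A) ∩ (A \ C)) Δ B') ∩ (C \ A))
1 ∉ ((((B \ A) ∩ (A \ C)) Δ B') ∩ (C \ A))' and 1 ∈ C, so 1 ∈ ((((B \ A) ∩ (A \ C)) Δ B') ∩ (C \ A))' Δ C

Yes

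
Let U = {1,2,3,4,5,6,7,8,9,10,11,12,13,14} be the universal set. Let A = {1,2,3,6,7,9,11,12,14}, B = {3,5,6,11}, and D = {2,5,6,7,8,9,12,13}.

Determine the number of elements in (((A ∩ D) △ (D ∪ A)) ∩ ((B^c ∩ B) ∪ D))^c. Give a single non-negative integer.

A ∩ D = {2,6,7,9,12}
D ∪ A = {1,2,3,5,6,7,8,9,11,12,13,14}
(A ∩ D) △ (D ∪ A) = {1,3,5,8,11,13,14}
B^c = {1,2,4,7,8,9,10,12,13,14}
B^c ∩ B = {}
(B^c ∩ B) ∪ D = {2,5,6,7,8,9,12,13}
((A ∩ D) △ (D ∪ A)) ∩ ((B^c ∩ B) ∪ D) = {5,8,13}
(((A ∩ D) △ (D ∪ A)) ∩ ((B^c ∩ B) ∪ D))^c = {1,2,3,4,6,7,9,10,11,12,14}
|(((A ∩ D) △ (D ∪ A)) ∩ ((B^c ∩ B) ∪ D))^c| = 11

11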